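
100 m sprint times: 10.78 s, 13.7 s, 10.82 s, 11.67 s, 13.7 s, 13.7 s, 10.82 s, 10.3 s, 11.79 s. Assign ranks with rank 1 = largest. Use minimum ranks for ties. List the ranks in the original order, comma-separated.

Sorted (descending): 13.7, 13.7, 13.7, 11.79, 11.67, 10.82, 10.82, 10.78, 10.3
The 3 values of 13.7 occupy positions 1–3 → each gets rank 1.
The 2 values of 10.82 occupy positions 6–7 → each gets rank 6.

8, 1, 6, 5, 1, 1, 6, 9, 4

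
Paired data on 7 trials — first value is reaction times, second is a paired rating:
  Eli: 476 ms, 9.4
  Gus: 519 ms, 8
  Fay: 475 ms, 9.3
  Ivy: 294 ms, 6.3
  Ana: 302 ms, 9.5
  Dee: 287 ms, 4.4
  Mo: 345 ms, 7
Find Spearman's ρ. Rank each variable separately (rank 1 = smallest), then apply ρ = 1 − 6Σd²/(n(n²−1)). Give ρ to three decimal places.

0.536

Ranks of variable 1: 6, 7, 5, 2, 3, 1, 4
Ranks of variable 2: 6, 4, 5, 2, 7, 1, 3
d = r₁ − r₂: 0, 3, 0, 0, -4, 0, 1
d²: 0, 9, 0, 0, 16, 0, 1; Σd² = 26
ρ = 1 − 6·26/(7·48) = 1 − 156/336 = 0.536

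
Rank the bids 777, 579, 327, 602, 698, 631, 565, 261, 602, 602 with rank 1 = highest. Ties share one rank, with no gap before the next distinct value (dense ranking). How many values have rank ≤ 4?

Sorted (descending): 777, 698, 631, 602, 602, 602, 579, 565, 327, 261
The 3 values of 602 share dense rank 4.
Remaining distinct values take the next consecutive integers.
Ranks ≤ 4: {1, 2, 3, 4, 4, 4} → 6 values.

6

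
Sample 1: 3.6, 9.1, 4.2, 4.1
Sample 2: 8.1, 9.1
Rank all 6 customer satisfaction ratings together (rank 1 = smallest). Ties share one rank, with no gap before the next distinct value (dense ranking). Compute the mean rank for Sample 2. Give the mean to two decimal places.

Sorted (ascending): 3.6, 4.1, 4.2, 8.1, 9.1, 9.1
The 2 values of 9.1 share dense rank 5.
Remaining distinct values take the next consecutive integers.
Sample 2 values → pooled ranks: 8.1→4, 9.1→5
Mean rank = (4 + 5) / 2 = 4.50

4.50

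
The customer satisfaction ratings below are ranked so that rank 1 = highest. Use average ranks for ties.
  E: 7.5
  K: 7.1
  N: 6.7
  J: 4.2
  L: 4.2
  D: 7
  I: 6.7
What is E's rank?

1

Sorted (descending): 7.5, 7.1, 7, 6.7, 6.7, 4.2, 4.2
The 2 values of 6.7 occupy positions 4–5 → average rank (4+5)/2 = 4.5.
The 2 values of 4.2 occupy positions 6–7 → average rank (6+7)/2 = 6.5.
E has value 7.5 → rank 1.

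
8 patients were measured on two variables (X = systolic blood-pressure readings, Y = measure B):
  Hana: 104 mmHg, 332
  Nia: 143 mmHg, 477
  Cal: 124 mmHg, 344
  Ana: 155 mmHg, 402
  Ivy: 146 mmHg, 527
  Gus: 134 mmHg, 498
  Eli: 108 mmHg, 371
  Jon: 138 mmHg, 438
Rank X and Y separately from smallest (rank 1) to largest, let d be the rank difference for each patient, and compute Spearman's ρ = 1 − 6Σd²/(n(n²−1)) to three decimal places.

0.667

Ranks of variable 1: 1, 6, 3, 8, 7, 4, 2, 5
Ranks of variable 2: 1, 6, 2, 4, 8, 7, 3, 5
d = r₁ − r₂: 0, 0, 1, 4, -1, -3, -1, 0
d²: 0, 0, 1, 16, 1, 9, 1, 0; Σd² = 28
ρ = 1 − 6·28/(8·63) = 1 − 168/504 = 0.667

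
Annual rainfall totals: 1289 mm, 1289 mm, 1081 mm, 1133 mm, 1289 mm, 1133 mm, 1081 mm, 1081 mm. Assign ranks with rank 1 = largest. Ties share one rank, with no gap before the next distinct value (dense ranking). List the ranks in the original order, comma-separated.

Sorted (descending): 1289, 1289, 1289, 1133, 1133, 1081, 1081, 1081
The 3 values of 1289 share dense rank 1.
The 2 values of 1133 share dense rank 2.
The 3 values of 1081 share dense rank 3.

1, 1, 3, 2, 1, 2, 3, 3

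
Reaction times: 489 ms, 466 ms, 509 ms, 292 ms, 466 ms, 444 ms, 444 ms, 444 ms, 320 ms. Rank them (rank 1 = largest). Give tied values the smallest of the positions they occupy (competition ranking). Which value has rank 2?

489

Sorted (descending): 509, 489, 466, 466, 444, 444, 444, 320, 292
The 2 values of 466 occupy positions 3–4 → each gets rank 3.
The 3 values of 444 occupy positions 5–7 → each gets rank 5.
Rank 2 → value 489.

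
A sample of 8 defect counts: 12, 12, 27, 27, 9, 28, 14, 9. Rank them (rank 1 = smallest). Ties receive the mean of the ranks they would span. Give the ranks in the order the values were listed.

3.5, 3.5, 6.5, 6.5, 1.5, 8, 5, 1.5

Sorted (ascending): 9, 9, 12, 12, 14, 27, 27, 28
The 2 values of 9 occupy positions 1–2 → average rank (1+2)/2 = 1.5.
The 2 values of 12 occupy positions 3–4 → average rank (3+4)/2 = 3.5.
The 2 values of 27 occupy positions 6–7 → average rank (6+7)/2 = 6.5.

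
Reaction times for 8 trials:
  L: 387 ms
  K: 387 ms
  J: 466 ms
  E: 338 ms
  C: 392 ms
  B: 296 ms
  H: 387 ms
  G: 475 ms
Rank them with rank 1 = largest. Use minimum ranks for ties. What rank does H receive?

Sorted (descending): 475, 466, 392, 387, 387, 387, 338, 296
The 3 values of 387 occupy positions 4–6 → each gets rank 4.
H has value 387 ms → rank 4.

4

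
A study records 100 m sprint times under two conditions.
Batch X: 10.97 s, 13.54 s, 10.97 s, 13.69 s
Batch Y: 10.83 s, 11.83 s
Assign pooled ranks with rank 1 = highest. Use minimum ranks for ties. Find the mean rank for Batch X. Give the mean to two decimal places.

2.75

Sorted (descending): 13.69, 13.54, 11.83, 10.97, 10.97, 10.83
The 2 values of 10.97 occupy positions 4–5 → each gets rank 4.
Batch X values → pooled ranks: 10.97→4, 13.54→2, 10.97→4, 13.69→1
Mean rank = (4 + 2 + 4 + 1) / 4 = 2.75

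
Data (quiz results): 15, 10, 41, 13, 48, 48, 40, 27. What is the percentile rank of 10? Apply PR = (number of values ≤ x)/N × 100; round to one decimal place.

N = 8.
Strictly below 10: 0. Equal to 10: 1.
PR = 1/8 × 100 = 12.5

12.5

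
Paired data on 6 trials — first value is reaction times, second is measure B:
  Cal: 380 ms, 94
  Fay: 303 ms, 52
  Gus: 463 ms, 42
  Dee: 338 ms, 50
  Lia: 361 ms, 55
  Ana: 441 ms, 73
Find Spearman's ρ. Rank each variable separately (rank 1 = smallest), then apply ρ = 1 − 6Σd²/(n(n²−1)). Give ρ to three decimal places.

0.029

Ranks of variable 1: 4, 1, 6, 2, 3, 5
Ranks of variable 2: 6, 3, 1, 2, 4, 5
d = r₁ − r₂: -2, -2, 5, 0, -1, 0
d²: 4, 4, 25, 0, 1, 0; Σd² = 34
ρ = 1 − 6·34/(6·35) = 1 − 204/210 = 0.029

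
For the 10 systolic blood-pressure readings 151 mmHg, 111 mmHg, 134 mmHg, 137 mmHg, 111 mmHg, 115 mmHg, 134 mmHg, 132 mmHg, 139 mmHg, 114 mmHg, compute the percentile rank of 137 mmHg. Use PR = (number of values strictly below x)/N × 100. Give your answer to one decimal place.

70.0

N = 10.
Strictly below 137: 7. Equal to 137: 1.
PR = 7/10 × 100 = 70.0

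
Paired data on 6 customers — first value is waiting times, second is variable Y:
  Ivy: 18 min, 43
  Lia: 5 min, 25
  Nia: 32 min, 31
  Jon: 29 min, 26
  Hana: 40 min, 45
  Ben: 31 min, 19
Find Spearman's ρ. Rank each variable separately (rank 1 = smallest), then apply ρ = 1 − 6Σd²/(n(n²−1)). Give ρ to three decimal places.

0.429

Ranks of variable 1: 2, 1, 5, 3, 6, 4
Ranks of variable 2: 5, 2, 4, 3, 6, 1
d = r₁ − r₂: -3, -1, 1, 0, 0, 3
d²: 9, 1, 1, 0, 0, 9; Σd² = 20
ρ = 1 − 6·20/(6·35) = 1 − 120/210 = 0.429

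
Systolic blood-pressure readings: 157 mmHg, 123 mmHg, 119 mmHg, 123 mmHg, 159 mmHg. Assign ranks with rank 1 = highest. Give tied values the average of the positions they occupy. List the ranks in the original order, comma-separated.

Sorted (descending): 159, 157, 123, 123, 119
The 2 values of 123 occupy positions 3–4 → average rank (3+4)/2 = 3.5.

2, 3.5, 5, 3.5, 1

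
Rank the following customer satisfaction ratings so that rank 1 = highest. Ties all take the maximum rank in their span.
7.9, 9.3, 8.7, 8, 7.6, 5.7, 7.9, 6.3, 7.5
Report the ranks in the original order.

Sorted (descending): 9.3, 8.7, 8, 7.9, 7.9, 7.6, 7.5, 6.3, 5.7
The 2 values of 7.9 occupy positions 4–5 → each gets rank 5.

5, 1, 2, 3, 6, 9, 5, 8, 7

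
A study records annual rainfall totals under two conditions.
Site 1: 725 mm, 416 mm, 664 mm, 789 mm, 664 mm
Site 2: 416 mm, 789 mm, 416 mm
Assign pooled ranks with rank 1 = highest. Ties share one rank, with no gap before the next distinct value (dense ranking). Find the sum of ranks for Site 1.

13

Sorted (descending): 789, 789, 725, 664, 664, 416, 416, 416
The 2 values of 789 share dense rank 1.
The 2 values of 664 share dense rank 3.
The 3 values of 416 share dense rank 4.
Remaining distinct values take the next consecutive integers.
Site 1 values → pooled ranks: 725→2, 416→4, 664→3, 789→1, 664→3
Rank sum = 2 + 4 + 3 + 1 + 3 = 13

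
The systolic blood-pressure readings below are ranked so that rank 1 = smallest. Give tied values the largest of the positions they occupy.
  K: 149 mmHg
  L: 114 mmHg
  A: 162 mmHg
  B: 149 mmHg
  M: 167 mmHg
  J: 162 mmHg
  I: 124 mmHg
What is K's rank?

4

Sorted (ascending): 114, 124, 149, 149, 162, 162, 167
The 2 values of 149 occupy positions 3–4 → each gets rank 4.
The 2 values of 162 occupy positions 5–6 → each gets rank 6.
K has value 149 mmHg → rank 4.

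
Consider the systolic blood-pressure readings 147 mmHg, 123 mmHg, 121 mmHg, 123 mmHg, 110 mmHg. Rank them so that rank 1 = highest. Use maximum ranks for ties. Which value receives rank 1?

Sorted (descending): 147, 123, 123, 121, 110
The 2 values of 123 occupy positions 2–3 → each gets rank 3.
Rank 1 → value 147.

147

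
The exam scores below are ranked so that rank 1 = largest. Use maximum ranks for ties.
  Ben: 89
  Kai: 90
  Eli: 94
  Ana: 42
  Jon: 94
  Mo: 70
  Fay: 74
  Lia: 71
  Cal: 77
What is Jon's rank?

Sorted (descending): 94, 94, 90, 89, 77, 74, 71, 70, 42
The 2 values of 94 occupy positions 1–2 → each gets rank 2.
Jon has value 94 → rank 2.

2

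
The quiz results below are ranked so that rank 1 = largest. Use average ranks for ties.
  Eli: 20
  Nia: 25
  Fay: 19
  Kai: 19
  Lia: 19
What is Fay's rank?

4

Sorted (descending): 25, 20, 19, 19, 19
The 3 values of 19 occupy positions 3–5 → average rank 4.
Fay has value 19 → rank 4.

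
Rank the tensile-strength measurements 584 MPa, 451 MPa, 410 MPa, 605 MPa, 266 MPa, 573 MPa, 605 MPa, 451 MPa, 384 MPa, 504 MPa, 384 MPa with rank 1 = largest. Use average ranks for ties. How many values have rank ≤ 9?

Sorted (descending): 605, 605, 584, 573, 504, 451, 451, 410, 384, 384, 266
The 2 values of 605 occupy positions 1–2 → average rank (1+2)/2 = 1.5.
The 2 values of 451 occupy positions 6–7 → average rank (6+7)/2 = 6.5.
The 2 values of 384 occupy positions 9–10 → average rank (9+10)/2 = 9.5.
Ranks ≤ 9: {1.5, 1.5, 3, 4, 5, 6.5, 6.5, 8} → 8 values.

8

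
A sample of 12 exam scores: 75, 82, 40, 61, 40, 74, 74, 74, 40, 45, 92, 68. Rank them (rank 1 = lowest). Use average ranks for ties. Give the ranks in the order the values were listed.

Sorted (ascending): 40, 40, 40, 45, 61, 68, 74, 74, 74, 75, 82, 92
The 3 values of 40 occupy positions 1–3 → average rank 2.
The 3 values of 74 occupy positions 7–9 → average rank 8.

10, 11, 2, 5, 2, 8, 8, 8, 2, 4, 12, 6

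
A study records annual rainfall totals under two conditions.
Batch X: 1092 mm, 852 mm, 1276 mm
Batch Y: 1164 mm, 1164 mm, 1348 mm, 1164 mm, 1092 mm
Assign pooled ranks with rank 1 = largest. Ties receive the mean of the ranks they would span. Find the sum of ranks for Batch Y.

19.5

Sorted (descending): 1348, 1276, 1164, 1164, 1164, 1092, 1092, 852
The 3 values of 1164 occupy positions 3–5 → average rank 4.
The 2 values of 1092 occupy positions 6–7 → average rank (6+7)/2 = 6.5.
Batch Y values → pooled ranks: 1164→4, 1164→4, 1348→1, 1164→4, 1092→6.5
Rank sum = 4 + 4 + 1 + 4 + 6.5 = 19.5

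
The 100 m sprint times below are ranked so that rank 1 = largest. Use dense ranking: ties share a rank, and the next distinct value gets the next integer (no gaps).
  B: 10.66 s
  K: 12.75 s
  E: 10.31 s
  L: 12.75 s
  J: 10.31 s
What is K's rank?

Sorted (descending): 12.75, 12.75, 10.66, 10.31, 10.31
The 2 values of 12.75 share dense rank 1.
The 2 values of 10.31 share dense rank 3.
Remaining distinct values take the next consecutive integers.
K has value 12.75 s → rank 1.

1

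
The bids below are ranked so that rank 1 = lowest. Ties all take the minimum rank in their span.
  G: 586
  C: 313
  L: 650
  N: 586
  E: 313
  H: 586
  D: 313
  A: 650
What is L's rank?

Sorted (ascending): 313, 313, 313, 586, 586, 586, 650, 650
The 3 values of 313 occupy positions 1–3 → each gets rank 1.
The 3 values of 586 occupy positions 4–6 → each gets rank 4.
The 2 values of 650 occupy positions 7–8 → each gets rank 7.
L has value 650 → rank 7.

7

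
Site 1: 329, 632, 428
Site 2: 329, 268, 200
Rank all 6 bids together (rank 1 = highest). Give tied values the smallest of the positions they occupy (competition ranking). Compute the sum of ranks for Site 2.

14

Sorted (descending): 632, 428, 329, 329, 268, 200
The 2 values of 329 occupy positions 3–4 → each gets rank 3.
Site 2 values → pooled ranks: 329→3, 268→5, 200→6
Rank sum = 3 + 5 + 6 = 14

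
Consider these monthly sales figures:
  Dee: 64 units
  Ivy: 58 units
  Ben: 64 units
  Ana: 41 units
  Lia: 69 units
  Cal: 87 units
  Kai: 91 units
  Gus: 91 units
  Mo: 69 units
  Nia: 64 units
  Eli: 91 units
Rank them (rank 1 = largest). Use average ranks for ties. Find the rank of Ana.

Sorted (descending): 91, 91, 91, 87, 69, 69, 64, 64, 64, 58, 41
The 3 values of 91 occupy positions 1–3 → average rank 2.
The 2 values of 69 occupy positions 5–6 → average rank (5+6)/2 = 5.5.
The 3 values of 64 occupy positions 7–9 → average rank 8.
Ana has value 41 units → rank 11.

11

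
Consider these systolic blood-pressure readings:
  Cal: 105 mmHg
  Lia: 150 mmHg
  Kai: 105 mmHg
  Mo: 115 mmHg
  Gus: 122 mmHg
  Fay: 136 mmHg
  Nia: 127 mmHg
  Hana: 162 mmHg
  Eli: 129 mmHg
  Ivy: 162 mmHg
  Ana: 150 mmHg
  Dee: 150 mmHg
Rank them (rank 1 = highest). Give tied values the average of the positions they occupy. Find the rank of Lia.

4

Sorted (descending): 162, 162, 150, 150, 150, 136, 129, 127, 122, 115, 105, 105
The 2 values of 162 occupy positions 1–2 → average rank (1+2)/2 = 1.5.
The 3 values of 150 occupy positions 3–5 → average rank 4.
The 2 values of 105 occupy positions 11–12 → average rank (11+12)/2 = 11.5.
Lia has value 150 mmHg → rank 4.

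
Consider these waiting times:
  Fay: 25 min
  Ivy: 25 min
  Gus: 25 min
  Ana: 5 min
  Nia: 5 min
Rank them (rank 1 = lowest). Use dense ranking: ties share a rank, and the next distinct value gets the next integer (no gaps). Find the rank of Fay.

2

Sorted (ascending): 5, 5, 25, 25, 25
The 2 values of 5 share dense rank 1.
The 3 values of 25 share dense rank 2.
Fay has value 25 min → rank 2.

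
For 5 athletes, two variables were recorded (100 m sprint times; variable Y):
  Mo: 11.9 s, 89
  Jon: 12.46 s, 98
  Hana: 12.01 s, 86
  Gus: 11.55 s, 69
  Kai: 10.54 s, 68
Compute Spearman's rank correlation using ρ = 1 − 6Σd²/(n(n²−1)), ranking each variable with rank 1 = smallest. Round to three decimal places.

0.900

Ranks of variable 1: 3, 5, 4, 2, 1
Ranks of variable 2: 4, 5, 3, 2, 1
d = r₁ − r₂: -1, 0, 1, 0, 0
d²: 1, 0, 1, 0, 0; Σd² = 2
ρ = 1 − 6·2/(5·24) = 1 − 12/120 = 0.900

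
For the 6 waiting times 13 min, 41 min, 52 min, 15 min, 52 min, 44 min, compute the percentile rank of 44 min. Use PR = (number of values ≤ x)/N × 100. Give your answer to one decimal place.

66.7

N = 6.
Strictly below 44: 3. Equal to 44: 1.
PR = 4/6 × 100 = 66.7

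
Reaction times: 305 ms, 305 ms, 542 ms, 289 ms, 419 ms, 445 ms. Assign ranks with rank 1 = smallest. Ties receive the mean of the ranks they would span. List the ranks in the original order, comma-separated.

2.5, 2.5, 6, 1, 4, 5

Sorted (ascending): 289, 305, 305, 419, 445, 542
The 2 values of 305 occupy positions 2–3 → average rank (2+3)/2 = 2.5.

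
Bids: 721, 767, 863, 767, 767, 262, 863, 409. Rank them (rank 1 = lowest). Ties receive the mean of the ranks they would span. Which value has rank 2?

Sorted (ascending): 262, 409, 721, 767, 767, 767, 863, 863
The 3 values of 767 occupy positions 4–6 → average rank 5.
The 2 values of 863 occupy positions 7–8 → average rank (7+8)/2 = 7.5.
Rank 2 → value 409.

409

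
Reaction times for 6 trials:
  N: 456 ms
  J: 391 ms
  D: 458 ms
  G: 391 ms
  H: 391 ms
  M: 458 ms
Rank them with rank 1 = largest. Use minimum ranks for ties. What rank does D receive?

1

Sorted (descending): 458, 458, 456, 391, 391, 391
The 2 values of 458 occupy positions 1–2 → each gets rank 1.
The 3 values of 391 occupy positions 4–6 → each gets rank 4.
D has value 458 ms → rank 1.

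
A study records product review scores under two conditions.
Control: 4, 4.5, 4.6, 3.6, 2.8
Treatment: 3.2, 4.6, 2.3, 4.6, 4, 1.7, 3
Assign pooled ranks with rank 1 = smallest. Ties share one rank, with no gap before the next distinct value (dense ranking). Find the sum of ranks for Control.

33

Sorted (ascending): 1.7, 2.3, 2.8, 3, 3.2, 3.6, 4, 4, 4.5, 4.6, 4.6, 4.6
The 2 values of 4 share dense rank 7.
The 3 values of 4.6 share dense rank 9.
Remaining distinct values take the next consecutive integers.
Control values → pooled ranks: 4→7, 4.5→8, 4.6→9, 3.6→6, 2.8→3
Rank sum = 7 + 8 + 9 + 6 + 3 = 33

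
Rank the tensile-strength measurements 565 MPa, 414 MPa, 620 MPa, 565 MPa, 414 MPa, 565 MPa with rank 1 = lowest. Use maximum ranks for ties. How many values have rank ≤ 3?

Sorted (ascending): 414, 414, 565, 565, 565, 620
The 2 values of 414 occupy positions 1–2 → each gets rank 2.
The 3 values of 565 occupy positions 3–5 → each gets rank 5.
Ranks ≤ 3: {2, 2} → 2 values.

2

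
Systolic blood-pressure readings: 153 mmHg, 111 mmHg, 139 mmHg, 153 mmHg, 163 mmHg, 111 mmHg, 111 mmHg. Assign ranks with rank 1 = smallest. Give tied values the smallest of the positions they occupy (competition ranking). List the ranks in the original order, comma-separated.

Sorted (ascending): 111, 111, 111, 139, 153, 153, 163
The 3 values of 111 occupy positions 1–3 → each gets rank 1.
The 2 values of 153 occupy positions 5–6 → each gets rank 5.

5, 1, 4, 5, 7, 1, 1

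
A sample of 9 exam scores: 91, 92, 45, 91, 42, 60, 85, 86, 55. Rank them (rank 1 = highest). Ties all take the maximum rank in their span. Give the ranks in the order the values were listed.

Sorted (descending): 92, 91, 91, 86, 85, 60, 55, 45, 42
The 2 values of 91 occupy positions 2–3 → each gets rank 3.

3, 1, 8, 3, 9, 6, 5, 4, 7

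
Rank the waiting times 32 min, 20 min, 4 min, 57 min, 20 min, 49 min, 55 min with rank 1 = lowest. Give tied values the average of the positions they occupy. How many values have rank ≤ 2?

1

Sorted (ascending): 4, 20, 20, 32, 49, 55, 57
The 2 values of 20 occupy positions 2–3 → average rank (2+3)/2 = 2.5.
Ranks ≤ 2: {1} → 1 value.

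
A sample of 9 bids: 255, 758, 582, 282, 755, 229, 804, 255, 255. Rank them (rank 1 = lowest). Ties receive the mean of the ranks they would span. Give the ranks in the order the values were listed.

3, 8, 6, 5, 7, 1, 9, 3, 3

Sorted (ascending): 229, 255, 255, 255, 282, 582, 755, 758, 804
The 3 values of 255 occupy positions 2–4 → average rank 3.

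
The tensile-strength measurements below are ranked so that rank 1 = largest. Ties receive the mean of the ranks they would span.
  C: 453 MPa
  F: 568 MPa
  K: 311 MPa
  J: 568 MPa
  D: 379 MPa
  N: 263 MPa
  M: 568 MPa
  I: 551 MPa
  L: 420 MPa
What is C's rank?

Sorted (descending): 568, 568, 568, 551, 453, 420, 379, 311, 263
The 3 values of 568 occupy positions 1–3 → average rank 2.
C has value 453 MPa → rank 5.

5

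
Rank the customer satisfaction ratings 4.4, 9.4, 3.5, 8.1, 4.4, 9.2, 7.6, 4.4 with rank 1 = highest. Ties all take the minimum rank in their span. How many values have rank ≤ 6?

Sorted (descending): 9.4, 9.2, 8.1, 7.6, 4.4, 4.4, 4.4, 3.5
The 3 values of 4.4 occupy positions 5–7 → each gets rank 5.
Ranks ≤ 6: {1, 2, 3, 4, 5, 5, 5} → 7 values.

7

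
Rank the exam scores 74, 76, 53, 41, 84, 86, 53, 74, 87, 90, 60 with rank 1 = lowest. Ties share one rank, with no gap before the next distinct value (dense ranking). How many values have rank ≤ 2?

Sorted (ascending): 41, 53, 53, 60, 74, 74, 76, 84, 86, 87, 90
The 2 values of 53 share dense rank 2.
The 2 values of 74 share dense rank 4.
Remaining distinct values take the next consecutive integers.
Ranks ≤ 2: {1, 2, 2} → 3 values.

3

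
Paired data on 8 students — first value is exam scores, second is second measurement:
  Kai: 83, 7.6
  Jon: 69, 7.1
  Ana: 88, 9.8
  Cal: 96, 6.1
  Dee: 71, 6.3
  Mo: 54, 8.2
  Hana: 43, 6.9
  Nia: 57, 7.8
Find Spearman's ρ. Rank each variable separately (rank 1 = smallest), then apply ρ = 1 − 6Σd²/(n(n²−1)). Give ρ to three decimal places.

Ranks of variable 1: 6, 4, 7, 8, 5, 2, 1, 3
Ranks of variable 2: 5, 4, 8, 1, 2, 7, 3, 6
d = r₁ − r₂: 1, 0, -1, 7, 3, -5, -2, -3
d²: 1, 0, 1, 49, 9, 25, 4, 9; Σd² = 98
ρ = 1 − 6·98/(8·63) = 1 − 588/504 = -0.167

-0.167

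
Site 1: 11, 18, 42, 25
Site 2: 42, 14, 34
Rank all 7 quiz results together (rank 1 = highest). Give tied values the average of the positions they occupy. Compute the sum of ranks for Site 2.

10.5

Sorted (descending): 42, 42, 34, 25, 18, 14, 11
The 2 values of 42 occupy positions 1–2 → average rank (1+2)/2 = 1.5.
Site 2 values → pooled ranks: 42→1.5, 14→6, 34→3
Rank sum = 1.5 + 6 + 3 = 10.5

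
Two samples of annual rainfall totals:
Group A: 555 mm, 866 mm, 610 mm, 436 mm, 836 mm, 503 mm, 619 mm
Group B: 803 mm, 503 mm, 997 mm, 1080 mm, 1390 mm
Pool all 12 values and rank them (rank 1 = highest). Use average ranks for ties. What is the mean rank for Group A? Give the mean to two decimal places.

7.93

Sorted (descending): 1390, 1080, 997, 866, 836, 803, 619, 610, 555, 503, 503, 436
The 2 values of 503 occupy positions 10–11 → average rank (10+11)/2 = 10.5.
Group A values → pooled ranks: 555→9, 866→4, 610→8, 436→12, 836→5, 503→10.5, 619→7
Mean rank = (9 + 4 + 8 + 12 + 5 + 10.5 + 7) / 7 = 7.93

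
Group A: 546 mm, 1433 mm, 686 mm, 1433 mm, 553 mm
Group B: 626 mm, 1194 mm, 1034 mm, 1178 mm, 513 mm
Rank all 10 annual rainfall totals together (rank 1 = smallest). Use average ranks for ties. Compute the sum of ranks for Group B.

26

Sorted (ascending): 513, 546, 553, 626, 686, 1034, 1178, 1194, 1433, 1433
The 2 values of 1433 occupy positions 9–10 → average rank (9+10)/2 = 9.5.
Group B values → pooled ranks: 626→4, 1194→8, 1034→6, 1178→7, 513→1
Rank sum = 4 + 8 + 6 + 7 + 1 = 26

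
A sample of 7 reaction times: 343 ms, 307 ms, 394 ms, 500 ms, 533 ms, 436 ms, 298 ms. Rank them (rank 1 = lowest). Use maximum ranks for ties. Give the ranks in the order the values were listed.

Sorted (ascending): 298, 307, 343, 394, 436, 500, 533
No ties — each value takes its position as its rank.

3, 2, 4, 6, 7, 5, 1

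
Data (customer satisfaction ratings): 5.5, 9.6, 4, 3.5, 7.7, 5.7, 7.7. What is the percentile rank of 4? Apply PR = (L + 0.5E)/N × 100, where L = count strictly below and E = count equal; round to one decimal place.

N = 7.
Strictly below 4: 1. Equal to 4: 1.
PR = (1 + 0.5·1)/7 × 100 = 21.4

21.4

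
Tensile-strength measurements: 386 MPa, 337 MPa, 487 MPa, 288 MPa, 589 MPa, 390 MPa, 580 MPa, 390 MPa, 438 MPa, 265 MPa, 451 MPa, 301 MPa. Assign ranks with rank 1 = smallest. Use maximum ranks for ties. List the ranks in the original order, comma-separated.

Sorted (ascending): 265, 288, 301, 337, 386, 390, 390, 438, 451, 487, 580, 589
The 2 values of 390 occupy positions 6–7 → each gets rank 7.

5, 4, 10, 2, 12, 7, 11, 7, 8, 1, 9, 3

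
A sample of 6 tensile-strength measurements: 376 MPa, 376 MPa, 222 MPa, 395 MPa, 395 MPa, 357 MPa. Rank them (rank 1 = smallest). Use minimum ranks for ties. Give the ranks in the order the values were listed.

3, 3, 1, 5, 5, 2

Sorted (ascending): 222, 357, 376, 376, 395, 395
The 2 values of 376 occupy positions 3–4 → each gets rank 3.
The 2 values of 395 occupy positions 5–6 → each gets rank 5.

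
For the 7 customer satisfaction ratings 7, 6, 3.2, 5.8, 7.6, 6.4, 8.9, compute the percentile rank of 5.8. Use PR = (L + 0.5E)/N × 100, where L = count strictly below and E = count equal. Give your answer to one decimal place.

21.4

N = 7.
Strictly below 5.8: 1. Equal to 5.8: 1.
PR = (1 + 0.5·1)/7 × 100 = 21.4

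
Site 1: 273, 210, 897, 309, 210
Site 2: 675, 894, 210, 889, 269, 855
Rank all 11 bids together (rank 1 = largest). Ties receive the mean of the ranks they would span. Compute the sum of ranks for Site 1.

Sorted (descending): 897, 894, 889, 855, 675, 309, 273, 269, 210, 210, 210
The 3 values of 210 occupy positions 9–11 → average rank 10.
Site 1 values → pooled ranks: 273→7, 210→10, 897→1, 309→6, 210→10
Rank sum = 7 + 10 + 1 + 6 + 10 = 34

34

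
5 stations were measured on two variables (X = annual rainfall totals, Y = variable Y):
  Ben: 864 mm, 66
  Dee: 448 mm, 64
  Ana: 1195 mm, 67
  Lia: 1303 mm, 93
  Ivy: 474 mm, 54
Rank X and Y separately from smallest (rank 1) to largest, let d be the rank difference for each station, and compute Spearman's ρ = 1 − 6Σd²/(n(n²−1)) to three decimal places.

0.900

Ranks of variable 1: 3, 1, 4, 5, 2
Ranks of variable 2: 3, 2, 4, 5, 1
d = r₁ − r₂: 0, -1, 0, 0, 1
d²: 0, 1, 0, 0, 1; Σd² = 2
ρ = 1 − 6·2/(5·24) = 1 − 12/120 = 0.900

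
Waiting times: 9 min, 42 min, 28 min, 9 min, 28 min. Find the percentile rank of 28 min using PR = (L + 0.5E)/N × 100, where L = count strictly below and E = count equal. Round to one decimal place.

N = 5.
Strictly below 28: 2. Equal to 28: 2.
PR = (2 + 0.5·2)/5 × 100 = 60.0

60.0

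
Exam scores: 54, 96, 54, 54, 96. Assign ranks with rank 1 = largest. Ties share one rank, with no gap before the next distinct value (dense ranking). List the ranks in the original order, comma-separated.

Sorted (descending): 96, 96, 54, 54, 54
The 2 values of 96 share dense rank 1.
The 3 values of 54 share dense rank 2.

2, 1, 2, 2, 1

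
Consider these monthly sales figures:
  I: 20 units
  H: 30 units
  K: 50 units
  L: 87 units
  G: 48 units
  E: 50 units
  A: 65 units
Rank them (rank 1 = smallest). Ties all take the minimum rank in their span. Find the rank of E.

4

Sorted (ascending): 20, 30, 48, 50, 50, 65, 87
The 2 values of 50 occupy positions 4–5 → each gets rank 4.
E has value 50 units → rank 4.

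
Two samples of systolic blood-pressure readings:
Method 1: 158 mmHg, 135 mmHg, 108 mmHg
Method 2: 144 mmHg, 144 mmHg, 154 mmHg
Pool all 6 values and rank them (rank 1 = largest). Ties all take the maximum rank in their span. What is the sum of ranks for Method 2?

10

Sorted (descending): 158, 154, 144, 144, 135, 108
The 2 values of 144 occupy positions 3–4 → each gets rank 4.
Method 2 values → pooled ranks: 144→4, 144→4, 154→2
Rank sum = 4 + 4 + 2 = 10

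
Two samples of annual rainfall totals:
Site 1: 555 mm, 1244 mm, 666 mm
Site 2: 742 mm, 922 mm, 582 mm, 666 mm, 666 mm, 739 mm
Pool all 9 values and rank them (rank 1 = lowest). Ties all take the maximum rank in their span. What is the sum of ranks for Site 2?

Sorted (ascending): 555, 582, 666, 666, 666, 739, 742, 922, 1244
The 3 values of 666 occupy positions 3–5 → each gets rank 5.
Site 2 values → pooled ranks: 742→7, 922→8, 582→2, 666→5, 666→5, 739→6
Rank sum = 7 + 8 + 2 + 5 + 5 + 6 = 33

33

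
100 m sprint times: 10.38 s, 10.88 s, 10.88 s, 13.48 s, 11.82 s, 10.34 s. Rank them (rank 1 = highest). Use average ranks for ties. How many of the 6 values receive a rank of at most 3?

Sorted (descending): 13.48, 11.82, 10.88, 10.88, 10.38, 10.34
The 2 values of 10.88 occupy positions 3–4 → average rank (3+4)/2 = 3.5.
Ranks ≤ 3: {1, 2} → 2 values.

2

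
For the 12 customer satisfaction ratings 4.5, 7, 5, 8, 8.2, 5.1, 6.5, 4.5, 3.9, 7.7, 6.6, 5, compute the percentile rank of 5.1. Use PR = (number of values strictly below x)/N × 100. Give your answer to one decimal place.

N = 12.
Strictly below 5.1: 5. Equal to 5.1: 1.
PR = 5/12 × 100 = 41.7

41.7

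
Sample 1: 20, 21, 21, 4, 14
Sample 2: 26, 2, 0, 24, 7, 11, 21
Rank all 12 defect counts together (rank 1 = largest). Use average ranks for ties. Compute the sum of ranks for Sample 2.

Sorted (descending): 26, 24, 21, 21, 21, 20, 14, 11, 7, 4, 2, 0
The 3 values of 21 occupy positions 3–5 → average rank 4.
Sample 2 values → pooled ranks: 26→1, 2→11, 0→12, 24→2, 7→9, 11→8, 21→4
Rank sum = 1 + 11 + 12 + 2 + 9 + 8 + 4 = 47

47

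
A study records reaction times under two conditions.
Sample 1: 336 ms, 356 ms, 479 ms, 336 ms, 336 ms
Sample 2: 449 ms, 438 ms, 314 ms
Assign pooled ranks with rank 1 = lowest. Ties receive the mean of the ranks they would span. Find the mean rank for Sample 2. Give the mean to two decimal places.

Sorted (ascending): 314, 336, 336, 336, 356, 438, 449, 479
The 3 values of 336 occupy positions 2–4 → average rank 3.
Sample 2 values → pooled ranks: 449→7, 438→6, 314→1
Mean rank = (7 + 6 + 1) / 3 = 4.67

4.67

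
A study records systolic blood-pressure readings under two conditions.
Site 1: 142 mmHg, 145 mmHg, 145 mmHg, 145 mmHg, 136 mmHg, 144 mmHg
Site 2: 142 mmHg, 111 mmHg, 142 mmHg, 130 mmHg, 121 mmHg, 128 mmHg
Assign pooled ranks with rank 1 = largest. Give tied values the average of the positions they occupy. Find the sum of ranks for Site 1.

24

Sorted (descending): 145, 145, 145, 144, 142, 142, 142, 136, 130, 128, 121, 111
The 3 values of 145 occupy positions 1–3 → average rank 2.
The 3 values of 142 occupy positions 5–7 → average rank 6.
Site 1 values → pooled ranks: 142→6, 145→2, 145→2, 145→2, 136→8, 144→4
Rank sum = 6 + 2 + 2 + 2 + 8 + 4 = 24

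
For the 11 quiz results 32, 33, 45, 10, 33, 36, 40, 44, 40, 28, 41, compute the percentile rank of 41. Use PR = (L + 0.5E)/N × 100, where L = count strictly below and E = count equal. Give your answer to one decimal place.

77.3

N = 11.
Strictly below 41: 8. Equal to 41: 1.
PR = (8 + 0.5·1)/11 × 100 = 77.3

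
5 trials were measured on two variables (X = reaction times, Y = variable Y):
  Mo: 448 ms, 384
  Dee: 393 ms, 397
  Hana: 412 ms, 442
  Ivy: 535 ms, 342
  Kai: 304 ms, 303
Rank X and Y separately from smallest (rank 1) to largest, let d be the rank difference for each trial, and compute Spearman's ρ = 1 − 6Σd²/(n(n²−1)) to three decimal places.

0.100

Ranks of variable 1: 4, 2, 3, 5, 1
Ranks of variable 2: 3, 4, 5, 2, 1
d = r₁ − r₂: 1, -2, -2, 3, 0
d²: 1, 4, 4, 9, 0; Σd² = 18
ρ = 1 − 6·18/(5·24) = 1 − 108/120 = 0.100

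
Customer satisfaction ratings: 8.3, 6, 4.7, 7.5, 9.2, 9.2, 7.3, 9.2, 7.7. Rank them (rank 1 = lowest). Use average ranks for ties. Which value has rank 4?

Sorted (ascending): 4.7, 6, 7.3, 7.5, 7.7, 8.3, 9.2, 9.2, 9.2
The 3 values of 9.2 occupy positions 7–9 → average rank 8.
Rank 4 → value 7.5.

7.5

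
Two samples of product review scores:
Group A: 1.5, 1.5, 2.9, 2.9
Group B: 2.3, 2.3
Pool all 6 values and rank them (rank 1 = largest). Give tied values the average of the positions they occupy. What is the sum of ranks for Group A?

14

Sorted (descending): 2.9, 2.9, 2.3, 2.3, 1.5, 1.5
The 2 values of 2.9 occupy positions 1–2 → average rank (1+2)/2 = 1.5.
The 2 values of 2.3 occupy positions 3–4 → average rank (3+4)/2 = 3.5.
The 2 values of 1.5 occupy positions 5–6 → average rank (5+6)/2 = 5.5.
Group A values → pooled ranks: 1.5→5.5, 1.5→5.5, 2.9→1.5, 2.9→1.5
Rank sum = 5.5 + 5.5 + 1.5 + 1.5 = 14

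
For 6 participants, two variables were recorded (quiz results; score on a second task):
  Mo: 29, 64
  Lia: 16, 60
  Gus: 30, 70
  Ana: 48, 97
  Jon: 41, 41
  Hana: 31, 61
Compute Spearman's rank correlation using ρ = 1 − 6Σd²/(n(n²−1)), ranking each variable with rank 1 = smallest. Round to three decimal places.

Ranks of variable 1: 2, 1, 3, 6, 5, 4
Ranks of variable 2: 4, 2, 5, 6, 1, 3
d = r₁ − r₂: -2, -1, -2, 0, 4, 1
d²: 4, 1, 4, 0, 16, 1; Σd² = 26
ρ = 1 − 6·26/(6·35) = 1 − 156/210 = 0.257

0.257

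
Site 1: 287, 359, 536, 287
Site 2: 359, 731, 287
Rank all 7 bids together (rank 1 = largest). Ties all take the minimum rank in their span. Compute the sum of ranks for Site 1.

Sorted (descending): 731, 536, 359, 359, 287, 287, 287
The 2 values of 359 occupy positions 3–4 → each gets rank 3.
The 3 values of 287 occupy positions 5–7 → each gets rank 5.
Site 1 values → pooled ranks: 287→5, 359→3, 536→2, 287→5
Rank sum = 5 + 3 + 2 + 5 = 15

15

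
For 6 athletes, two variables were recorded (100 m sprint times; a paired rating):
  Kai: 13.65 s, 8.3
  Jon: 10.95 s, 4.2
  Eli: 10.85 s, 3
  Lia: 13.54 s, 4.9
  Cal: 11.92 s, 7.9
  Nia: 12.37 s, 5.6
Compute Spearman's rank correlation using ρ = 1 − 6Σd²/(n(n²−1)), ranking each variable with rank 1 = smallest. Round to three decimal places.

Ranks of variable 1: 6, 2, 1, 5, 3, 4
Ranks of variable 2: 6, 2, 1, 3, 5, 4
d = r₁ − r₂: 0, 0, 0, 2, -2, 0
d²: 0, 0, 0, 4, 4, 0; Σd² = 8
ρ = 1 − 6·8/(6·35) = 1 − 48/210 = 0.771

0.771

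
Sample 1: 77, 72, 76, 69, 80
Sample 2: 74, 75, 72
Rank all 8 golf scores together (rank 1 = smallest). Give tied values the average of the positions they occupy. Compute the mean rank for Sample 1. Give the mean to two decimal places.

Sorted (ascending): 69, 72, 72, 74, 75, 76, 77, 80
The 2 values of 72 occupy positions 2–3 → average rank (2+3)/2 = 2.5.
Sample 1 values → pooled ranks: 77→7, 72→2.5, 76→6, 69→1, 80→8
Mean rank = (7 + 2.5 + 6 + 1 + 8) / 5 = 4.90

4.90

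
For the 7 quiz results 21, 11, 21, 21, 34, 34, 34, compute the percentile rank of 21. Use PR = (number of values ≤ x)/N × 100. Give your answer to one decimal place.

57.1

N = 7.
Strictly below 21: 1. Equal to 21: 3.
PR = 4/7 × 100 = 57.1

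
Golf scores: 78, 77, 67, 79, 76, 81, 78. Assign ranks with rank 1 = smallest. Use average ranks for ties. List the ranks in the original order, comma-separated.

4.5, 3, 1, 6, 2, 7, 4.5

Sorted (ascending): 67, 76, 77, 78, 78, 79, 81
The 2 values of 78 occupy positions 4–5 → average rank (4+5)/2 = 4.5.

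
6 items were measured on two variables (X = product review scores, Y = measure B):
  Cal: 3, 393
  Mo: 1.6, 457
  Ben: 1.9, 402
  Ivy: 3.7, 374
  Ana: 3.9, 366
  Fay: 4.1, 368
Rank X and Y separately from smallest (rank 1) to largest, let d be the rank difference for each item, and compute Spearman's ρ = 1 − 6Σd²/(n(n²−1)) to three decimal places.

-0.943

Ranks of variable 1: 3, 1, 2, 4, 5, 6
Ranks of variable 2: 4, 6, 5, 3, 1, 2
d = r₁ − r₂: -1, -5, -3, 1, 4, 4
d²: 1, 25, 9, 1, 16, 16; Σd² = 68
ρ = 1 − 6·68/(6·35) = 1 − 408/210 = -0.943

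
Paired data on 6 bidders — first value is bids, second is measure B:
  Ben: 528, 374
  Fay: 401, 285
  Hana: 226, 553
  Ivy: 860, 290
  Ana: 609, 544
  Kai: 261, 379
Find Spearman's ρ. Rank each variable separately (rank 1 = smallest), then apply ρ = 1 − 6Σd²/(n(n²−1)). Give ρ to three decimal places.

-0.429

Ranks of variable 1: 4, 3, 1, 6, 5, 2
Ranks of variable 2: 3, 1, 6, 2, 5, 4
d = r₁ − r₂: 1, 2, -5, 4, 0, -2
d²: 1, 4, 25, 16, 0, 4; Σd² = 50
ρ = 1 − 6·50/(6·35) = 1 − 300/210 = -0.429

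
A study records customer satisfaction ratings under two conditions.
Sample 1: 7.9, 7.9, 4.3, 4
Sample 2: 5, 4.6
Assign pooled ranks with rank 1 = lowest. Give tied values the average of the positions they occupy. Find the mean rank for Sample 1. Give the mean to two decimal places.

3.50

Sorted (ascending): 4, 4.3, 4.6, 5, 7.9, 7.9
The 2 values of 7.9 occupy positions 5–6 → average rank (5+6)/2 = 5.5.
Sample 1 values → pooled ranks: 7.9→5.5, 7.9→5.5, 4.3→2, 4→1
Mean rank = (5.5 + 5.5 + 2 + 1) / 4 = 3.50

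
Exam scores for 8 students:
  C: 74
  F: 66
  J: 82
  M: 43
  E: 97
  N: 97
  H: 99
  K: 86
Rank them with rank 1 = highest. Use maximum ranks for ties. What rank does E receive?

3

Sorted (descending): 99, 97, 97, 86, 82, 74, 66, 43
The 2 values of 97 occupy positions 2–3 → each gets rank 3.
E has value 97 → rank 3.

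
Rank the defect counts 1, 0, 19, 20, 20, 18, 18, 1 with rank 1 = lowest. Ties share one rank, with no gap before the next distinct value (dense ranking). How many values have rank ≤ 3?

Sorted (ascending): 0, 1, 1, 18, 18, 19, 20, 20
The 2 values of 1 share dense rank 2.
The 2 values of 18 share dense rank 3.
The 2 values of 20 share dense rank 5.
Remaining distinct values take the next consecutive integers.
Ranks ≤ 3: {1, 2, 2, 3, 3} → 5 values.

5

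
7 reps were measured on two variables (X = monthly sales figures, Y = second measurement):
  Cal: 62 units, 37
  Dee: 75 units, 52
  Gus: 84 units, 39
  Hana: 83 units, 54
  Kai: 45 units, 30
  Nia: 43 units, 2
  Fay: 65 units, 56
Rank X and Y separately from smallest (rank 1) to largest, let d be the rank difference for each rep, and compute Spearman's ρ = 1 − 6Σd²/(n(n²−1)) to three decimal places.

0.679

Ranks of variable 1: 3, 5, 7, 6, 2, 1, 4
Ranks of variable 2: 3, 5, 4, 6, 2, 1, 7
d = r₁ − r₂: 0, 0, 3, 0, 0, 0, -3
d²: 0, 0, 9, 0, 0, 0, 9; Σd² = 18
ρ = 1 − 6·18/(7·48) = 1 − 108/336 = 0.679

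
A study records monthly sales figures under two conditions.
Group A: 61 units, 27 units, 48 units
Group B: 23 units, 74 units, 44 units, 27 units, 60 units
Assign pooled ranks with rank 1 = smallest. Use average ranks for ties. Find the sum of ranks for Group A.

14.5

Sorted (ascending): 23, 27, 27, 44, 48, 60, 61, 74
The 2 values of 27 occupy positions 2–3 → average rank (2+3)/2 = 2.5.
Group A values → pooled ranks: 61→7, 27→2.5, 48→5
Rank sum = 7 + 2.5 + 5 = 14.5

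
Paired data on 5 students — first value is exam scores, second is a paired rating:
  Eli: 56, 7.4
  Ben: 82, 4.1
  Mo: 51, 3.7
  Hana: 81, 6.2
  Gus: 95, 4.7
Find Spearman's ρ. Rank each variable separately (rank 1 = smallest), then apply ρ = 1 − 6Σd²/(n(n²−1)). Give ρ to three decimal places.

0.100

Ranks of variable 1: 2, 4, 1, 3, 5
Ranks of variable 2: 5, 2, 1, 4, 3
d = r₁ − r₂: -3, 2, 0, -1, 2
d²: 9, 4, 0, 1, 4; Σd² = 18
ρ = 1 − 6·18/(5·24) = 1 − 108/120 = 0.100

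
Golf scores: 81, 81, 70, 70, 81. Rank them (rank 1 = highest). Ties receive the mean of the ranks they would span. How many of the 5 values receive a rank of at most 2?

3

Sorted (descending): 81, 81, 81, 70, 70
The 3 values of 81 occupy positions 1–3 → average rank 2.
The 2 values of 70 occupy positions 4–5 → average rank (4+5)/2 = 4.5.
Ranks ≤ 2: {2, 2, 2} → 3 values.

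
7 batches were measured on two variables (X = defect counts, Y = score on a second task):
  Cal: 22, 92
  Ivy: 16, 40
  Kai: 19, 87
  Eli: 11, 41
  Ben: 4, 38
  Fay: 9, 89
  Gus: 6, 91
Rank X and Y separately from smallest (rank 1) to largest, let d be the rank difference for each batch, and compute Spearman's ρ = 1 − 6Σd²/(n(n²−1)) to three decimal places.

Ranks of variable 1: 7, 5, 6, 4, 1, 3, 2
Ranks of variable 2: 7, 2, 4, 3, 1, 5, 6
d = r₁ − r₂: 0, 3, 2, 1, 0, -2, -4
d²: 0, 9, 4, 1, 0, 4, 16; Σd² = 34
ρ = 1 − 6·34/(7·48) = 1 − 204/336 = 0.393

0.393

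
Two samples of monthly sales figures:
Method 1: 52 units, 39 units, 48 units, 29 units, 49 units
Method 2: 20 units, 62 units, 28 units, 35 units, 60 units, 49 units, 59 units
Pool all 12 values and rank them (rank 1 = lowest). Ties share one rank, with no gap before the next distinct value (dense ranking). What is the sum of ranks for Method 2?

Sorted (ascending): 20, 28, 29, 35, 39, 48, 49, 49, 52, 59, 60, 62
The 2 values of 49 share dense rank 7.
Remaining distinct values take the next consecutive integers.
Method 2 values → pooled ranks: 20→1, 62→11, 28→2, 35→4, 60→10, 49→7, 59→9
Rank sum = 1 + 11 + 2 + 4 + 10 + 7 + 9 = 44

44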